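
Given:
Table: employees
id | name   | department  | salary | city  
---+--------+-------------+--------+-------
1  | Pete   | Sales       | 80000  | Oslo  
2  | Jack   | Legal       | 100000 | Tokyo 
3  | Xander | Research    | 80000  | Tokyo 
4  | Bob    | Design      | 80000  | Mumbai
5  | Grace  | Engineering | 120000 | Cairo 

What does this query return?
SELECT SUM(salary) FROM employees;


SUM(salary) = 80000 + 100000 + 80000 + 80000 + 120000 = 460000

460000


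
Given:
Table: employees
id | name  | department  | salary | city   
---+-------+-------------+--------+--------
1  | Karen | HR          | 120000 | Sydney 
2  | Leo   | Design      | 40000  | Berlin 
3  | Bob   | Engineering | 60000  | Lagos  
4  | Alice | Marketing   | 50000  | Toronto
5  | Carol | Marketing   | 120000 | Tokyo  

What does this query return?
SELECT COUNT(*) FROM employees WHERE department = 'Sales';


Counting rows where department = 'Sales'


0


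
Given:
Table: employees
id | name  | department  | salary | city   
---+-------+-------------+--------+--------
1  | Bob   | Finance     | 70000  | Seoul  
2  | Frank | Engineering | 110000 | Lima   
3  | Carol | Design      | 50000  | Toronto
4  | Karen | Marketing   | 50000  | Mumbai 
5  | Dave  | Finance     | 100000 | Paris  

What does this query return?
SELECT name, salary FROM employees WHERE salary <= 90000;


Filtering: salary <= 90000
Matching: 3 rows

3 rows:
Bob, 70000
Carol, 50000
Karen, 50000


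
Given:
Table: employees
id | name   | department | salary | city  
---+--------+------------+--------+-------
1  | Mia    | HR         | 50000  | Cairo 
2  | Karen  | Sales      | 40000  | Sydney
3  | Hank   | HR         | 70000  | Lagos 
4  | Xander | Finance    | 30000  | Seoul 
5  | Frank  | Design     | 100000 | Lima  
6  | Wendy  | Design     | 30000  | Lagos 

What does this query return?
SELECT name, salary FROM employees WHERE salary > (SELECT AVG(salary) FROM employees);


Subquery: AVG(salary) = 53333.33
Filtering: salary > 53333.33
  Hank (70000) -> MATCH
  Frank (100000) -> MATCH


2 rows:
Hank, 70000
Frank, 100000


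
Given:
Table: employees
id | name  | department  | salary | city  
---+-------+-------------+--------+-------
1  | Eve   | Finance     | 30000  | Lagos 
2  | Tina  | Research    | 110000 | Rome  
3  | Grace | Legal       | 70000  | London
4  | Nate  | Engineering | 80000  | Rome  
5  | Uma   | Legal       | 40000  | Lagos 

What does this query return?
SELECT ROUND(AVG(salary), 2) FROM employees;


SUM(salary) = 330000
COUNT = 5
ROUND(AVG, 2) = ROUND(330000 / 5, 2) = 66000.0

66000.0


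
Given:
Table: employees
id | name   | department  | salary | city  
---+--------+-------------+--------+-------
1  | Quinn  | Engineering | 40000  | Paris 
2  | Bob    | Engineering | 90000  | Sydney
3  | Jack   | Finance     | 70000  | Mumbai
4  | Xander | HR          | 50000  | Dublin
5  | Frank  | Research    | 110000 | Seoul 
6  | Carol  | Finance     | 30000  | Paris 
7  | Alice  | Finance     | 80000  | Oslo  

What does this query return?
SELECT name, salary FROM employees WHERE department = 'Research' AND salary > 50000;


Filtering: department = 'Research' AND salary > 50000
Matching: 1 rows

1 rows:
Frank, 110000


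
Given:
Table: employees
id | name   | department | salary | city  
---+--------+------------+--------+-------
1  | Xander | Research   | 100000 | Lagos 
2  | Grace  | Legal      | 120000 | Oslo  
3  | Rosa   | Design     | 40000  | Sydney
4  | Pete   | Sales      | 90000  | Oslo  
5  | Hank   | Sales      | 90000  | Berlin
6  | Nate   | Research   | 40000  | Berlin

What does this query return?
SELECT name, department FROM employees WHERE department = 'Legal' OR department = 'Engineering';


Filtering: department = 'Legal' OR 'Engineering'
Matching: 1 rows

1 rows:
Grace, Legal


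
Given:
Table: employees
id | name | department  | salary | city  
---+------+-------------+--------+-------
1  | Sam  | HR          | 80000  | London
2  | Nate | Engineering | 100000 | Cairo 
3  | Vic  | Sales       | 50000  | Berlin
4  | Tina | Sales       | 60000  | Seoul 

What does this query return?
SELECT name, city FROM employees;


Projecting columns: name, city

4 rows:
Sam, London
Nate, Cairo
Vic, Berlin
Tina, Seoul


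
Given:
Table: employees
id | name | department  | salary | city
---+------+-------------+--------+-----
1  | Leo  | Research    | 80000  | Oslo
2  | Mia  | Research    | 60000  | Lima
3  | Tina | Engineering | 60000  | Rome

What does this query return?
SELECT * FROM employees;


SELECT * returns all 3 rows with all columns

3 rows:
1, Leo, Research, 80000, Oslo
2, Mia, Research, 60000, Lima
3, Tina, Engineering, 60000, Rome


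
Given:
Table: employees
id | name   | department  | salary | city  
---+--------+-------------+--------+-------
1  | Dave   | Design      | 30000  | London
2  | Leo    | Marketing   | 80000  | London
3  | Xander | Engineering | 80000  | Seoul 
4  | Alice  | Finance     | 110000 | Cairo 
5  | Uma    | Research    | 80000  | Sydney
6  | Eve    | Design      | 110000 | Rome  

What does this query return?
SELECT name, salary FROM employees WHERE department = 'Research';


Filtering: department = 'Research'
Matching rows: 1

1 rows:
Uma, 80000


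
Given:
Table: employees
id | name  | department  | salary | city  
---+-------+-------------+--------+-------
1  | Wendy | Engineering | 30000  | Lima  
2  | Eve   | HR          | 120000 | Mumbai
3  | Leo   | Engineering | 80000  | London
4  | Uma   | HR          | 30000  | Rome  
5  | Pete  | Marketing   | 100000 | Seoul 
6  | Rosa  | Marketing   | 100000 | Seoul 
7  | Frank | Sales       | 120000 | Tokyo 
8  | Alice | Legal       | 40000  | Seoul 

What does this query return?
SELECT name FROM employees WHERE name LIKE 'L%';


LIKE 'L%' matches names starting with 'L'
Matching: 1

1 rows:
Leo


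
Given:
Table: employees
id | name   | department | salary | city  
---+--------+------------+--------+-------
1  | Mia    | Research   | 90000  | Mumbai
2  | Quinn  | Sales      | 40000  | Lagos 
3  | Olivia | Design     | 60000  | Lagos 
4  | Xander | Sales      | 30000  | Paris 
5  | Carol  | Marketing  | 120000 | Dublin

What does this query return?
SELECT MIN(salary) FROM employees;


Salaries: 90000, 40000, 60000, 30000, 120000
MIN = 30000

30000


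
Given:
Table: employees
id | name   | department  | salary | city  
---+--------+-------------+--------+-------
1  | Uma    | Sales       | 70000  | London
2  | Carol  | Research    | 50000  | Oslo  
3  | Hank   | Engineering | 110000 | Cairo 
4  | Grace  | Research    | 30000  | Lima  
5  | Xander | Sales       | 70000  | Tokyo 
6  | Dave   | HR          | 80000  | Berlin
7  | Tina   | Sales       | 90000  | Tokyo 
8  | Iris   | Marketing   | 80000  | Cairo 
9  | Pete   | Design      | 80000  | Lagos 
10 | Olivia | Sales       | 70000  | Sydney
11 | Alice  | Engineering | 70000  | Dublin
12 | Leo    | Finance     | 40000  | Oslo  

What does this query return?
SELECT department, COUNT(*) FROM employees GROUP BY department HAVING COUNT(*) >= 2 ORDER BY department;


Groups with count >= 2:
  Engineering: 2 -> PASS
  Research: 2 -> PASS
  Sales: 4 -> PASS
  Design: 1 -> filtered out
  Finance: 1 -> filtered out
  HR: 1 -> filtered out
  Marketing: 1 -> filtered out


3 groups:
Engineering, 2
Research, 2
Sales, 4


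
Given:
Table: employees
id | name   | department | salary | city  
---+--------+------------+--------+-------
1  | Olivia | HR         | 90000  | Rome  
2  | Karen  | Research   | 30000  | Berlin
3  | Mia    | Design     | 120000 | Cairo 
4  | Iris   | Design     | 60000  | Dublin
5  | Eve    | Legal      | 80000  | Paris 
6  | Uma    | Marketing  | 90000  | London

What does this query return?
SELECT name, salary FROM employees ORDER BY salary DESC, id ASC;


Sorting by salary DESC, then id ASC for ties

6 rows:
Mia, 120000
Olivia, 90000
Uma, 90000
Eve, 80000
Iris, 60000
Karen, 30000


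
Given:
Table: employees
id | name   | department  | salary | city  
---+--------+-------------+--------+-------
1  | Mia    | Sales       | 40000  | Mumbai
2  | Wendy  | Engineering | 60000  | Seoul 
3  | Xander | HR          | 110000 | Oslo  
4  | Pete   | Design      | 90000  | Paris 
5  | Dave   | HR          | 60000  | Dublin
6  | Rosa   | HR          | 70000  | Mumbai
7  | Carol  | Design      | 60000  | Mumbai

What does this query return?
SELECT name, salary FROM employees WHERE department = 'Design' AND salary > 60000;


Filtering: department = 'Design' AND salary > 60000
Matching: 1 rows

1 rows:
Pete, 90000


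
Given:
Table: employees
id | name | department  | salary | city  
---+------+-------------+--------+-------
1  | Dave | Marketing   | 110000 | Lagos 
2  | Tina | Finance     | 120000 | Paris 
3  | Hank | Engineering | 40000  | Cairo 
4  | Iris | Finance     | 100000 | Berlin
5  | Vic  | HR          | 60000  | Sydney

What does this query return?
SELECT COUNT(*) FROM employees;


COUNT(*) counts all rows

5


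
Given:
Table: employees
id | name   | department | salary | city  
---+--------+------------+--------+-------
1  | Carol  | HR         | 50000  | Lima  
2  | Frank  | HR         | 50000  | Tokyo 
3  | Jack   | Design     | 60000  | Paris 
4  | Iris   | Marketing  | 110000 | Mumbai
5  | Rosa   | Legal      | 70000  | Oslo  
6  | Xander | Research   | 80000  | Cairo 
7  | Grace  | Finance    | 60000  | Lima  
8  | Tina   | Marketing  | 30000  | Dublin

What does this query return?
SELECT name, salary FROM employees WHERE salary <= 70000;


Filtering: salary <= 70000
Matching: 6 rows

6 rows:
Carol, 50000
Frank, 50000
Jack, 60000
Rosa, 70000
Grace, 60000
Tina, 30000


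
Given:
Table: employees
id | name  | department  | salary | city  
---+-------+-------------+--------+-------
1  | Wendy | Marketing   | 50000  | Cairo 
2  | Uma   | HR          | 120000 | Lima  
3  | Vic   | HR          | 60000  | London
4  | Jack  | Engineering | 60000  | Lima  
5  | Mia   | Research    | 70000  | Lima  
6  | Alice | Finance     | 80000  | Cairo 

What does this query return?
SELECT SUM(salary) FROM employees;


SUM(salary) = 50000 + 120000 + 60000 + 60000 + 70000 + 80000 = 440000

440000


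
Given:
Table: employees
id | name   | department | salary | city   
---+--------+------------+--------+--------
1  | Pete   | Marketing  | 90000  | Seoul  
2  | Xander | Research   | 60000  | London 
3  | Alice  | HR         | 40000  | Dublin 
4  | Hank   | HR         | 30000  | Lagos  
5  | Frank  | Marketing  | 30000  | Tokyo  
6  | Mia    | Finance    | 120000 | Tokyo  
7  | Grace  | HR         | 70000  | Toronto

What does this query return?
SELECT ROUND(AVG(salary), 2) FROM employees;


SUM(salary) = 440000
COUNT = 7
ROUND(AVG, 2) = ROUND(440000 / 7, 2) = 62857.14

62857.14


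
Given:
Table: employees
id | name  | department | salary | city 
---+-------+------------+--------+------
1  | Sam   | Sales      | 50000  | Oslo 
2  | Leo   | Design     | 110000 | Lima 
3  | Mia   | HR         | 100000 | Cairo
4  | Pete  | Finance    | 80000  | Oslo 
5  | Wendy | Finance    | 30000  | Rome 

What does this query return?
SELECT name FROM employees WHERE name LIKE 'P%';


LIKE 'P%' matches names starting with 'P'
Matching: 1

1 rows:
Pete


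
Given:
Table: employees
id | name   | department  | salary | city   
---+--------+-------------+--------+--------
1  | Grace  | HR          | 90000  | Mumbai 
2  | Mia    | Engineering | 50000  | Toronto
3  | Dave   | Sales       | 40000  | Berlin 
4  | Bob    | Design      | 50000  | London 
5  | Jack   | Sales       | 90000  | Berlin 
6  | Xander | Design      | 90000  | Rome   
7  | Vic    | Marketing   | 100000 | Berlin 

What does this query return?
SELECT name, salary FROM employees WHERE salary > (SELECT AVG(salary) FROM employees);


Subquery: AVG(salary) = 72857.14
Filtering: salary > 72857.14
  Grace (90000) -> MATCH
  Jack (90000) -> MATCH
  Xander (90000) -> MATCH
  Vic (100000) -> MATCH


4 rows:
Grace, 90000
Jack, 90000
Xander, 90000
Vic, 100000


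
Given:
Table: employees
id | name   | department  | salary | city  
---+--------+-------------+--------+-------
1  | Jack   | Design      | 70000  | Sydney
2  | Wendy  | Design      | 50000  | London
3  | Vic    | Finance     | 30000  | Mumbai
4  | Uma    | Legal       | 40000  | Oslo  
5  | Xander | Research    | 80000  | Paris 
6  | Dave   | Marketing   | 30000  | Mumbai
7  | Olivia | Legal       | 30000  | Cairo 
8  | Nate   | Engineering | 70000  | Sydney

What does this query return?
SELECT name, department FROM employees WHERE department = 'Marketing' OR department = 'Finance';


Filtering: department = 'Marketing' OR 'Finance'
Matching: 2 rows

2 rows:
Vic, Finance
Dave, Marketing


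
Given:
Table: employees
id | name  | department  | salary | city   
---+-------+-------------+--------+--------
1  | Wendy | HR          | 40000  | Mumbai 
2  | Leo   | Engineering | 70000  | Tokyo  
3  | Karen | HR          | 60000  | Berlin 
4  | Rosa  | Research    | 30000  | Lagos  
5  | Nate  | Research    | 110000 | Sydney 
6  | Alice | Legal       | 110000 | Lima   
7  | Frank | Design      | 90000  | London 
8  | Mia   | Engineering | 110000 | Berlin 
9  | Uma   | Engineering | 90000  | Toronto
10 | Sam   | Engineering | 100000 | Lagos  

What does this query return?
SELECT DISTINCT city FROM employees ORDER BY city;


All 'city' values (row order): Mumbai, Tokyo, Berlin, Lagos, Sydney, Lima, London, Berlin, Toronto, Lagos
Removing duplicates leaves 8 unique value(s).

8 values:
Berlin
Lagos
Lima
London
Mumbai
Sydney
Tokyo
Toronto


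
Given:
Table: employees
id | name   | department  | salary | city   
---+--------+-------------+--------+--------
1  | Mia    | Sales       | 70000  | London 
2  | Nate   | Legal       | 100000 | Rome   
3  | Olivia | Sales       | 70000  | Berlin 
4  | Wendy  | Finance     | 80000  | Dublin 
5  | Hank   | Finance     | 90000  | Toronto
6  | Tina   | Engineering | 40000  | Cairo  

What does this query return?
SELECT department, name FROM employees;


Projecting columns: department, name

6 rows:
Sales, Mia
Legal, Nate
Sales, Olivia
Finance, Wendy
Finance, Hank
Engineering, Tina


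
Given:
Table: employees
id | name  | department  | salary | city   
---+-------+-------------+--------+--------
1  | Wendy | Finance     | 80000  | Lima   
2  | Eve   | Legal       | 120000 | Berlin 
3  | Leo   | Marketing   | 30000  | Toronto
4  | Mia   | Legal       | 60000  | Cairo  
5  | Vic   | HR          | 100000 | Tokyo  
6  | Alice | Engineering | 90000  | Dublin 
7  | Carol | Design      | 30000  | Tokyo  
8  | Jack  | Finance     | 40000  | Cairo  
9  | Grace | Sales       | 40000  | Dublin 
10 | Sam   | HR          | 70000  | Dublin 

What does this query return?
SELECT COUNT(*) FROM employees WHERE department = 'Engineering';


Counting rows where department = 'Engineering'
  Alice -> MATCH


1


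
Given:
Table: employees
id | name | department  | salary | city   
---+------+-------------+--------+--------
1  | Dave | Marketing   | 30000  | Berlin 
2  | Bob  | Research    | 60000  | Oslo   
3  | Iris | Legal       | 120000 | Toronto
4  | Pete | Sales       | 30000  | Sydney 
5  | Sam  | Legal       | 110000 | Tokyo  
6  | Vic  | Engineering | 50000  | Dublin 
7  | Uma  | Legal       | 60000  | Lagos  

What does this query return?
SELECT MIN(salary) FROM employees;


Salaries: 30000, 60000, 120000, 30000, 110000, 50000, 60000
MIN = 30000

30000


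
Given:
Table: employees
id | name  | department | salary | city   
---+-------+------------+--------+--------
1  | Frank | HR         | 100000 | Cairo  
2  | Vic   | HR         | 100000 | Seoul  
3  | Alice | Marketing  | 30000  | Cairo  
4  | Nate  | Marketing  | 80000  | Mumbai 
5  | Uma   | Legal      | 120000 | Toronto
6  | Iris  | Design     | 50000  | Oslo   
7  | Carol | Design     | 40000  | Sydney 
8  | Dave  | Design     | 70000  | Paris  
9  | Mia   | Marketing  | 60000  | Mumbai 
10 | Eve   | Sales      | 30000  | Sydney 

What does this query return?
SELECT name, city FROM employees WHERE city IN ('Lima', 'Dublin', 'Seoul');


Filtering: city IN ('Lima', 'Dublin', 'Seoul')
Matching: 1 rows

1 rows:
Vic, Seoul


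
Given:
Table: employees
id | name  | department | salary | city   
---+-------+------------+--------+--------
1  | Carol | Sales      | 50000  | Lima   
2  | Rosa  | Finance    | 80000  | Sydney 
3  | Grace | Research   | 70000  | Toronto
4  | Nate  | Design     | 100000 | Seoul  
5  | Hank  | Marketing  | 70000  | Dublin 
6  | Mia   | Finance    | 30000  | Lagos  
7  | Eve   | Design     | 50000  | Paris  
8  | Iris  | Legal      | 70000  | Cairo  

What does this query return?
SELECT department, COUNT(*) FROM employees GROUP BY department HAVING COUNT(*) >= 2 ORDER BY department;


Groups with count >= 2:
  Design: 2 -> PASS
  Finance: 2 -> PASS
  Legal: 1 -> filtered out
  Marketing: 1 -> filtered out
  Research: 1 -> filtered out
  Sales: 1 -> filtered out


2 groups:
Design, 2
Finance, 2


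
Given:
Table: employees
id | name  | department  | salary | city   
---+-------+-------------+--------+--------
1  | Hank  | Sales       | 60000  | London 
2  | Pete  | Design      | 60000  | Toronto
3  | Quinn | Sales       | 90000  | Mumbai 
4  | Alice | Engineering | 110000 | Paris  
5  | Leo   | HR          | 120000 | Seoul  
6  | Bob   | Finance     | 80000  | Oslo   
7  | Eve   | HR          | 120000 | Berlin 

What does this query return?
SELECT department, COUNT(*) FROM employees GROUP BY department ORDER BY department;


Assigning each row to its department group:
  Hank -> Sales
  Pete -> Design
  Quinn -> Sales
  Alice -> Engineering
  Leo -> HR
  Bob -> Finance
  Eve -> HR


5 groups:
Design, 1
Engineering, 1
Finance, 1
HR, 2
Sales, 2


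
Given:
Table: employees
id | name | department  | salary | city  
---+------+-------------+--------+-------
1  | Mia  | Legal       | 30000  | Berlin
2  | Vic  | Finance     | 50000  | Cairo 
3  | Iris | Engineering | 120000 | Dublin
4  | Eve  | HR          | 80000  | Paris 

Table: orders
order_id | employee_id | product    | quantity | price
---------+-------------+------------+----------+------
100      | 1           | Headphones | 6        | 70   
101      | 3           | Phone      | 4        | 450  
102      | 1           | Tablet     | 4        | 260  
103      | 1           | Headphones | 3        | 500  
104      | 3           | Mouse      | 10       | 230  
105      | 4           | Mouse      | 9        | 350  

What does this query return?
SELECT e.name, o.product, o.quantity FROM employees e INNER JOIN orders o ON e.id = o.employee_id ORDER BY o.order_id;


Joining employees.id = orders.employee_id:
  employee Mia (id=1) -> order Headphones
  employee Iris (id=3) -> order Phone
  employee Mia (id=1) -> order Tablet
  employee Mia (id=1) -> order Headphones
  employee Iris (id=3) -> order Mouse
  employee Eve (id=4) -> order Mouse


6 rows:
Mia, Headphones, 6
Iris, Phone, 4
Mia, Tablet, 4
Mia, Headphones, 3
Iris, Mouse, 10
Eve, Mouse, 9


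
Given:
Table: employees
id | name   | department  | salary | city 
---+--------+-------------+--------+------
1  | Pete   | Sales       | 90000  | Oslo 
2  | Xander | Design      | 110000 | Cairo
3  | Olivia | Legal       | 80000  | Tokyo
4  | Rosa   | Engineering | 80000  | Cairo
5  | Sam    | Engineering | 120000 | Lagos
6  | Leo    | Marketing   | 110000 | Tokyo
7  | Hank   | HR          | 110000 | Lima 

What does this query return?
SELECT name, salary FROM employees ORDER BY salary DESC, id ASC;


Sorting by salary DESC, then id ASC for ties

7 rows:
Sam, 120000
Xander, 110000
Leo, 110000
Hank, 110000
Pete, 90000
Olivia, 80000
Rosa, 80000


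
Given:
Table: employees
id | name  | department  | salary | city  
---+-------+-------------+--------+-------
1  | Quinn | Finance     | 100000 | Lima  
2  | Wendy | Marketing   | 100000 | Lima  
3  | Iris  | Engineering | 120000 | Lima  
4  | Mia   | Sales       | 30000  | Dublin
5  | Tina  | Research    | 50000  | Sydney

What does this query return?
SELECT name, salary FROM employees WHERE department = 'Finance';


Filtering: department = 'Finance'
Matching rows: 1

1 rows:
Quinn, 100000


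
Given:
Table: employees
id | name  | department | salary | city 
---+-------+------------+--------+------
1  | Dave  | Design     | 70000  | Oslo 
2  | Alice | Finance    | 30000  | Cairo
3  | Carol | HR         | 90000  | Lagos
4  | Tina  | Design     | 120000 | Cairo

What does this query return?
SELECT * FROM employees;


SELECT * returns all 4 rows with all columns

4 rows:
1, Dave, Design, 70000, Oslo
2, Alice, Finance, 30000, Cairo
3, Carol, HR, 90000, Lagos
4, Tina, Design, 120000, Cairo


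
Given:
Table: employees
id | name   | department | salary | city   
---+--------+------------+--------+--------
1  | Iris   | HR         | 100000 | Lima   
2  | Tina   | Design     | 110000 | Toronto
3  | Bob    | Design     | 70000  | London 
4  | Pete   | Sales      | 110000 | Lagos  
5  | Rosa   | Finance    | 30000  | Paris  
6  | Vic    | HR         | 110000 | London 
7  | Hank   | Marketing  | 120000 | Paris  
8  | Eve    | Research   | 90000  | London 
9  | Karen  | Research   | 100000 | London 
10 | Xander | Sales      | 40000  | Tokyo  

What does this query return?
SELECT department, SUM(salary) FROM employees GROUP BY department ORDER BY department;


Summing salary within each department:
  Design: 110000 + 70000 = 180000
  Finance: 30000 = 30000
  HR: 100000 + 110000 = 210000
  Marketing: 120000 = 120000
  Research: 90000 + 100000 = 190000
  Sales: 110000 + 40000 = 150000


6 groups:
Design, 180000
Finance, 30000
HR, 210000
Marketing, 120000
Research, 190000
Sales, 150000


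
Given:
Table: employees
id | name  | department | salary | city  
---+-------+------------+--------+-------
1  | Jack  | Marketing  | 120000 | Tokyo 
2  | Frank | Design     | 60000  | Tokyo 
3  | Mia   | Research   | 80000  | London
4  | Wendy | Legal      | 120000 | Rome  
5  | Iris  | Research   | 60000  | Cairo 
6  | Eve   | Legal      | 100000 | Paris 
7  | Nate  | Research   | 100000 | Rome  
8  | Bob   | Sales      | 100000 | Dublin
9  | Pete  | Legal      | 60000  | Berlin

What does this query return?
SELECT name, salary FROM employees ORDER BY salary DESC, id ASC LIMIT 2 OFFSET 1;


Sort by salary DESC (id ASC tiebreak), then skip 1 and take 2
Rows 2 through 3

2 rows:
Wendy, 120000
Eve, 100000


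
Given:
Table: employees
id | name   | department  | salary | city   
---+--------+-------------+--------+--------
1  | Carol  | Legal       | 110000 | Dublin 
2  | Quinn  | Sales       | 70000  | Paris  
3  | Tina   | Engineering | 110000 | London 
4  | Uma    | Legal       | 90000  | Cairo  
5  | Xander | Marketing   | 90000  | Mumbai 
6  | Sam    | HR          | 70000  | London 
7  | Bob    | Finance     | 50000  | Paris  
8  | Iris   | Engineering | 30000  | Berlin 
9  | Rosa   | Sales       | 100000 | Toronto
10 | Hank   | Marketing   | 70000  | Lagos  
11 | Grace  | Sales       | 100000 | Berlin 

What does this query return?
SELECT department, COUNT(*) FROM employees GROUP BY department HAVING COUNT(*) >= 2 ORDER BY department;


Groups with count >= 2:
  Engineering: 2 -> PASS
  Legal: 2 -> PASS
  Marketing: 2 -> PASS
  Sales: 3 -> PASS
  Finance: 1 -> filtered out
  HR: 1 -> filtered out


4 groups:
Engineering, 2
Legal, 2
Marketing, 2
Sales, 3


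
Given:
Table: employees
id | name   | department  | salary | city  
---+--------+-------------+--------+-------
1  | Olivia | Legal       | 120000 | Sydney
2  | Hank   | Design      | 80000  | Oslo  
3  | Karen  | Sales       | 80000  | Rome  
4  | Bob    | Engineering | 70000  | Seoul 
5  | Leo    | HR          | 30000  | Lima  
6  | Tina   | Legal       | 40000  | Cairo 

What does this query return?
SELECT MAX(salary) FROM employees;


Salaries: 120000, 80000, 80000, 70000, 30000, 40000
MAX = 120000

120000


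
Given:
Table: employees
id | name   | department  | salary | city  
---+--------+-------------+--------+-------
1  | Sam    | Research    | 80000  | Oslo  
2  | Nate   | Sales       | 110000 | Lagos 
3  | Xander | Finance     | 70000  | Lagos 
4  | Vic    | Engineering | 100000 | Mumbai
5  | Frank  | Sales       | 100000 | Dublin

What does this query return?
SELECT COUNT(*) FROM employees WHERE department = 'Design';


Counting rows where department = 'Design'


0


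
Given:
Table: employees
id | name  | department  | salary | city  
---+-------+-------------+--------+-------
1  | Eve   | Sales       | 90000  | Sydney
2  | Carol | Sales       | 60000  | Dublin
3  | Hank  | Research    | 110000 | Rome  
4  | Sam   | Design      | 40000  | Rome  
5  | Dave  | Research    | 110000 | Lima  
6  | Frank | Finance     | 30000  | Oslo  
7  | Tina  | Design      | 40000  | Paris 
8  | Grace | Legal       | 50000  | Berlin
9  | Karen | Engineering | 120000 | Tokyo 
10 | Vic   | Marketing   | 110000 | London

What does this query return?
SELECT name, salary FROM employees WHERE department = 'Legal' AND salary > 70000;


Filtering: department = 'Legal' AND salary > 70000
Matching: 0 rows

Empty result set (0 rows)


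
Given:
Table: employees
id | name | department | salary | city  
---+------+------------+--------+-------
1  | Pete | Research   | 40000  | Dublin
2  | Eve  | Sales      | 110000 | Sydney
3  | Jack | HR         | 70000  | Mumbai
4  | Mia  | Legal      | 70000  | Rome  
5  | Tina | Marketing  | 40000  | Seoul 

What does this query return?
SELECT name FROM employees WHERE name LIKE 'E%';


LIKE 'E%' matches names starting with 'E'
Matching: 1

1 rows:
Eve


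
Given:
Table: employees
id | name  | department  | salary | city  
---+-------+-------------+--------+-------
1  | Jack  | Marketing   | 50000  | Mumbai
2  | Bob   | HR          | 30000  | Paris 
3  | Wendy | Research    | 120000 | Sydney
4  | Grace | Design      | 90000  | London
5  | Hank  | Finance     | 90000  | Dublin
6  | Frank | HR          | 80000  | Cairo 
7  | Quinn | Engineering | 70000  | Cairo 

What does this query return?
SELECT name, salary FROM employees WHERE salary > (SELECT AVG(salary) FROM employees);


Subquery: AVG(salary) = 75714.29
Filtering: salary > 75714.29
  Wendy (120000) -> MATCH
  Grace (90000) -> MATCH
  Hank (90000) -> MATCH
  Frank (80000) -> MATCH


4 rows:
Wendy, 120000
Grace, 90000
Hank, 90000
Frank, 80000


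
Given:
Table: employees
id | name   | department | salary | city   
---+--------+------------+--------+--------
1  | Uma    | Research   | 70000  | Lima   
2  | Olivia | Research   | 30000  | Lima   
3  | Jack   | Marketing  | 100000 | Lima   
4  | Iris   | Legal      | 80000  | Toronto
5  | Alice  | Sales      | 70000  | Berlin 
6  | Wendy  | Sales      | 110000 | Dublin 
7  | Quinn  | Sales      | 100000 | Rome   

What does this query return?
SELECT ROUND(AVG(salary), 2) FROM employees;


SUM(salary) = 560000
COUNT = 7
ROUND(AVG, 2) = ROUND(560000 / 7, 2) = 80000.0

80000.0


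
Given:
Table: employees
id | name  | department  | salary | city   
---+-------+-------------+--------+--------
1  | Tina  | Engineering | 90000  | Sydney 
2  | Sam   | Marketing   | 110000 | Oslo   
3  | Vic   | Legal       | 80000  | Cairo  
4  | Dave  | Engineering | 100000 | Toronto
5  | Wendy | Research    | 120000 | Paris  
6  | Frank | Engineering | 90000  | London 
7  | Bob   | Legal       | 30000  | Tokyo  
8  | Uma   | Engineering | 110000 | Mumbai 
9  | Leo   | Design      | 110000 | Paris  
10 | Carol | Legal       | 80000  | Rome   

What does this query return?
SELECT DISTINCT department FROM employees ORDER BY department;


All 'department' values (row order): Engineering, Marketing, Legal, Engineering, Research, Engineering, Legal, Engineering, Design, Legal
Removing duplicates leaves 5 unique value(s).

5 values:
Design
Engineering
Legal
Marketing
Research


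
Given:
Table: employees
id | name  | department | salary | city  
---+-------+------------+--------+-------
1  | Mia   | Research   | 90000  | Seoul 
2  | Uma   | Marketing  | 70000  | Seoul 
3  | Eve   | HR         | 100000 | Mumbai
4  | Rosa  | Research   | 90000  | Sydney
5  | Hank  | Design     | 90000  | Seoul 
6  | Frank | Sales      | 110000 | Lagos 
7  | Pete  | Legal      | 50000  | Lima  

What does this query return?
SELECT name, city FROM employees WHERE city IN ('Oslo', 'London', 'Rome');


Filtering: city IN ('Oslo', 'London', 'Rome')
Matching: 0 rows

Empty result set (0 rows)


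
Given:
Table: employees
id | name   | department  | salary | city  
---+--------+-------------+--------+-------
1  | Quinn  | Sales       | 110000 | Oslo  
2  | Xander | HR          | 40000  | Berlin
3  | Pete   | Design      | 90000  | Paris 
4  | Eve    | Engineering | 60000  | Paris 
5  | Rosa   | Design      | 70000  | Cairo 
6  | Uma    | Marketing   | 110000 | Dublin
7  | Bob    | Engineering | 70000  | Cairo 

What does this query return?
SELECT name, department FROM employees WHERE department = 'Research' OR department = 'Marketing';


Filtering: department = 'Research' OR 'Marketing'
Matching: 1 rows

1 rows:
Uma, Marketing


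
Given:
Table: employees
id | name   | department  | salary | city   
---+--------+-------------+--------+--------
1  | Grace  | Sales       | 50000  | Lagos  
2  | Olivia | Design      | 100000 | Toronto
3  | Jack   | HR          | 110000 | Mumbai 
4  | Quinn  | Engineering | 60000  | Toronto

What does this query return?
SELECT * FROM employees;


SELECT * returns all 4 rows with all columns

4 rows:
1, Grace, Sales, 50000, Lagos
2, Olivia, Design, 100000, Toronto
3, Jack, HR, 110000, Mumbai
4, Quinn, Engineering, 60000, Toronto


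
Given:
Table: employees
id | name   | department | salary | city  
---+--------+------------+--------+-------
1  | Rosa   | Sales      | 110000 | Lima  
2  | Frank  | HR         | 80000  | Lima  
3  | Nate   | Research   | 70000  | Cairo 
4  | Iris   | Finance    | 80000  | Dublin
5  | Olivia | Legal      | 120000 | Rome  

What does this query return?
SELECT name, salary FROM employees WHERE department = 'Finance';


Filtering: department = 'Finance'
Matching rows: 1

1 rows:
Iris, 80000


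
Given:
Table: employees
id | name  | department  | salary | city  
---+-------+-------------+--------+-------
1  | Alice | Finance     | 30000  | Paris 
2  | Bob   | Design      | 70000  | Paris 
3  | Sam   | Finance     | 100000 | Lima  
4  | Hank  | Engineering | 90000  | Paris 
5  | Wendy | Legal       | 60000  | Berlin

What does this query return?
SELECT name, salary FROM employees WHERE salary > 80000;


Filtering: salary > 80000
Matching: 2 rows

2 rows:
Sam, 100000
Hank, 90000


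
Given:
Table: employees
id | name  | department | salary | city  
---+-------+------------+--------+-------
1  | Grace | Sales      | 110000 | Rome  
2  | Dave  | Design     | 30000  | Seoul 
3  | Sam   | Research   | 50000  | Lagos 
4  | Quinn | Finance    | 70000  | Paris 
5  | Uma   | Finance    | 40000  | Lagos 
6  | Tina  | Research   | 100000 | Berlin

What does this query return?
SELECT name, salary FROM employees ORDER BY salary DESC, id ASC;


Sorting by salary DESC, then id ASC for ties

6 rows:
Grace, 110000
Tina, 100000
Quinn, 70000
Sam, 50000
Uma, 40000
Dave, 30000


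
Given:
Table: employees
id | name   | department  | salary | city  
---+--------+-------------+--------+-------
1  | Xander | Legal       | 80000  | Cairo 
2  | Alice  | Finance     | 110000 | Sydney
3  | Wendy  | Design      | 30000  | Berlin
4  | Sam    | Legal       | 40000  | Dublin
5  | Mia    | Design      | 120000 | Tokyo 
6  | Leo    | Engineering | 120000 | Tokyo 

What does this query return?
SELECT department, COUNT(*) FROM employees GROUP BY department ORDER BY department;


Assigning each row to its department group:
  Xander -> Legal
  Alice -> Finance
  Wendy -> Design
  Sam -> Legal
  Mia -> Design
  Leo -> Engineering


4 groups:
Design, 2
Engineering, 1
Finance, 1
Legal, 2


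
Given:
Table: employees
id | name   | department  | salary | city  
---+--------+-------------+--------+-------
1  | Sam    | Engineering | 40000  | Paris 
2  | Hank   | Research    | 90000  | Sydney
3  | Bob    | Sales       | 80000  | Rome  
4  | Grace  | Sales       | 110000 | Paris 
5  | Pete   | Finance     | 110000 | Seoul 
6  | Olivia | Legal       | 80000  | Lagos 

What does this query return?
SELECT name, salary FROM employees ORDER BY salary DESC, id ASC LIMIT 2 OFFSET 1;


Sort by salary DESC (id ASC tiebreak), then skip 1 and take 2
Rows 2 through 3

2 rows:
Pete, 110000
Hank, 90000


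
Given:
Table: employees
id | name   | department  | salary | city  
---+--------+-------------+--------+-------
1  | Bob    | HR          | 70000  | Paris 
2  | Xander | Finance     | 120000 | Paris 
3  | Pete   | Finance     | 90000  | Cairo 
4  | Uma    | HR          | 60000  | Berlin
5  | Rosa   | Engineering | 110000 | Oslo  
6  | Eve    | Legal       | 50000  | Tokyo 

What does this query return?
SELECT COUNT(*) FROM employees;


COUNT(*) counts all rows

6


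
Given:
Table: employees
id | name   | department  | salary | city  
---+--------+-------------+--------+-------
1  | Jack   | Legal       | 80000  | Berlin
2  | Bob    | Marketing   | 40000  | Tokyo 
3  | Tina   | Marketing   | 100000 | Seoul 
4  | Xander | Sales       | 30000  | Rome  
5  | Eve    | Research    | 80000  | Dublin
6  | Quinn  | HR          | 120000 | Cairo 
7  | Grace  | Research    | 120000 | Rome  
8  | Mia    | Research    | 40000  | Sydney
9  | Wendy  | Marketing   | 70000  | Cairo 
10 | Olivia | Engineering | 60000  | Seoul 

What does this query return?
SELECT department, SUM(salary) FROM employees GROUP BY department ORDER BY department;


Summing salary within each department:
  Engineering: 60000 = 60000
  HR: 120000 = 120000
  Legal: 80000 = 80000
  Marketing: 40000 + 100000 + 70000 = 210000
  Research: 80000 + 120000 + 40000 = 240000
  Sales: 30000 = 30000


6 groups:
Engineering, 60000
HR, 120000
Legal, 80000
Marketing, 210000
Research, 240000
Sales, 30000


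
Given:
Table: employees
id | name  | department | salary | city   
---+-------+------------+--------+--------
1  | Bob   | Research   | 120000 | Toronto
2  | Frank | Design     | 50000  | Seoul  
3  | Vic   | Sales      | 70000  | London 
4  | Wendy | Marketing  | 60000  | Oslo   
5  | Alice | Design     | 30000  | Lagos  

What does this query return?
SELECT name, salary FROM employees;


Projecting columns: name, salary

5 rows:
Bob, 120000
Frank, 50000
Vic, 70000
Wendy, 60000
Alice, 30000


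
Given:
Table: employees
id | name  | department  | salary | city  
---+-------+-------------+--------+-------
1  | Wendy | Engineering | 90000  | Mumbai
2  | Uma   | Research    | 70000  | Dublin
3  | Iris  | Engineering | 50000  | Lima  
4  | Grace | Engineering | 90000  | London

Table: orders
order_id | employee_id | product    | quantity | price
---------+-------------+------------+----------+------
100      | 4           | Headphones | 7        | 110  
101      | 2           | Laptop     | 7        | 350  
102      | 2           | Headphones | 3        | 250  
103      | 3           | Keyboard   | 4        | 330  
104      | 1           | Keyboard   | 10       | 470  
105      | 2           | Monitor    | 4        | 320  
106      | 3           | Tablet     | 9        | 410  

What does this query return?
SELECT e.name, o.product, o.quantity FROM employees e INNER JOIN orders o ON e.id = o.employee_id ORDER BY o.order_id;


Joining employees.id = orders.employee_id:
  employee Grace (id=4) -> order Headphones
  employee Uma (id=2) -> order Laptop
  employee Uma (id=2) -> order Headphones
  employee Iris (id=3) -> order Keyboard
  employee Wendy (id=1) -> order Keyboard
  employee Uma (id=2) -> order Monitor
  employee Iris (id=3) -> order Tablet


7 rows:
Grace, Headphones, 7
Uma, Laptop, 7
Uma, Headphones, 3
Iris, Keyboard, 4
Wendy, Keyboard, 10
Uma, Monitor, 4
Iris, Tablet, 9


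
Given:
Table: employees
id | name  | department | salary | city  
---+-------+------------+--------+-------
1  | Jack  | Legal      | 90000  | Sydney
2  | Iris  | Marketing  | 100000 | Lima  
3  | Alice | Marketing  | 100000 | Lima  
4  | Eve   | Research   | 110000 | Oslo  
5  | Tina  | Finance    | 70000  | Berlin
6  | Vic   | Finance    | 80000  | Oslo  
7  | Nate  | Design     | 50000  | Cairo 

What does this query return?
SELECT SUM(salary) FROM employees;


SUM(salary) = 90000 + 100000 + 100000 + 110000 + 70000 + 80000 + 50000 = 600000

600000


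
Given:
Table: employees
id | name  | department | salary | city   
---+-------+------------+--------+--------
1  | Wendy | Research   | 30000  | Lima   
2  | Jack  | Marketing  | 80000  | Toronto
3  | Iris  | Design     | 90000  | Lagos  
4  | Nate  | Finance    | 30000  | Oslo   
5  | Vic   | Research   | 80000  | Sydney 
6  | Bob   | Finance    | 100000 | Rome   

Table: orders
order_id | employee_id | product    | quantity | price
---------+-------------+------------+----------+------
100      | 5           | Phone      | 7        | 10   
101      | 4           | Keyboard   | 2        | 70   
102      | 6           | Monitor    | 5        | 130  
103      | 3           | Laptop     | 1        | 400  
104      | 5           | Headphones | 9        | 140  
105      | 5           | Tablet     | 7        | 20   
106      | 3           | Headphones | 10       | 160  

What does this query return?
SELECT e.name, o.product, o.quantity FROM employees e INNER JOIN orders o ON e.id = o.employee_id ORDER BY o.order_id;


Joining employees.id = orders.employee_id:
  employee Vic (id=5) -> order Phone
  employee Nate (id=4) -> order Keyboard
  employee Bob (id=6) -> order Monitor
  employee Iris (id=3) -> order Laptop
  employee Vic (id=5) -> order Headphones
  employee Vic (id=5) -> order Tablet
  employee Iris (id=3) -> order Headphones


7 rows:
Vic, Phone, 7
Nate, Keyboard, 2
Bob, Monitor, 5
Iris, Laptop, 1
Vic, Headphones, 9
Vic, Tablet, 7
Iris, Headphones, 10


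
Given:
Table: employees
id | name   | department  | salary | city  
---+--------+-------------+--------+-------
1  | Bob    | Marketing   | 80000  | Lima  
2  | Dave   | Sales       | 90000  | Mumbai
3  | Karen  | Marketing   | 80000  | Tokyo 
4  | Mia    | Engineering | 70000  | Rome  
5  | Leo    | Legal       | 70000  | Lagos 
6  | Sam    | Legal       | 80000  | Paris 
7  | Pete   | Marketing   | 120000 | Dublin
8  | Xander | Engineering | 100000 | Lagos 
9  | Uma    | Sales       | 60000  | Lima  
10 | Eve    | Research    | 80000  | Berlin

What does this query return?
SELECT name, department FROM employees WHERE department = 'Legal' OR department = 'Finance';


Filtering: department = 'Legal' OR 'Finance'
Matching: 2 rows

2 rows:
Leo, Legal
Sam, Legal


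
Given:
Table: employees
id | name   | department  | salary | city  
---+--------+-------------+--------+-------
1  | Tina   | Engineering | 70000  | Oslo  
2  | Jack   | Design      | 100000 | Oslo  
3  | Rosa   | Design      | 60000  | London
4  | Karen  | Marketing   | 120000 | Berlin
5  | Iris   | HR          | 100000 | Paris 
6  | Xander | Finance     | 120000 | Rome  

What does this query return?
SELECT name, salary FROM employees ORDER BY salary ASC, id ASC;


Sorting by salary ASC, then id ASC for ties

6 rows:
Rosa, 60000
Tina, 70000
Jack, 100000
Iris, 100000
Karen, 120000
Xander, 120000


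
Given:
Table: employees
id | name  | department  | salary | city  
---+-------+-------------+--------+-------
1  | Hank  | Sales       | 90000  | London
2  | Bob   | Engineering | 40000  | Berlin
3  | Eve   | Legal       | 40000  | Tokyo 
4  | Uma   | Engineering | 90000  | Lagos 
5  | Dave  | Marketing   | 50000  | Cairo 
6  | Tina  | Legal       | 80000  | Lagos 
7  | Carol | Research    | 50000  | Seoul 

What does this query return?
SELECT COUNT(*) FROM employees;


COUNT(*) counts all rows

7


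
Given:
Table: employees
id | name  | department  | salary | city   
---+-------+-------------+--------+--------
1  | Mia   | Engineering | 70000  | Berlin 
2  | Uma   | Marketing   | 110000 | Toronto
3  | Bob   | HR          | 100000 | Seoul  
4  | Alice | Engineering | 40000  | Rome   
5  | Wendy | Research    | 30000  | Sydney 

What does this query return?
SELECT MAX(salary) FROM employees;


Salaries: 70000, 110000, 100000, 40000, 30000
MAX = 110000

110000
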